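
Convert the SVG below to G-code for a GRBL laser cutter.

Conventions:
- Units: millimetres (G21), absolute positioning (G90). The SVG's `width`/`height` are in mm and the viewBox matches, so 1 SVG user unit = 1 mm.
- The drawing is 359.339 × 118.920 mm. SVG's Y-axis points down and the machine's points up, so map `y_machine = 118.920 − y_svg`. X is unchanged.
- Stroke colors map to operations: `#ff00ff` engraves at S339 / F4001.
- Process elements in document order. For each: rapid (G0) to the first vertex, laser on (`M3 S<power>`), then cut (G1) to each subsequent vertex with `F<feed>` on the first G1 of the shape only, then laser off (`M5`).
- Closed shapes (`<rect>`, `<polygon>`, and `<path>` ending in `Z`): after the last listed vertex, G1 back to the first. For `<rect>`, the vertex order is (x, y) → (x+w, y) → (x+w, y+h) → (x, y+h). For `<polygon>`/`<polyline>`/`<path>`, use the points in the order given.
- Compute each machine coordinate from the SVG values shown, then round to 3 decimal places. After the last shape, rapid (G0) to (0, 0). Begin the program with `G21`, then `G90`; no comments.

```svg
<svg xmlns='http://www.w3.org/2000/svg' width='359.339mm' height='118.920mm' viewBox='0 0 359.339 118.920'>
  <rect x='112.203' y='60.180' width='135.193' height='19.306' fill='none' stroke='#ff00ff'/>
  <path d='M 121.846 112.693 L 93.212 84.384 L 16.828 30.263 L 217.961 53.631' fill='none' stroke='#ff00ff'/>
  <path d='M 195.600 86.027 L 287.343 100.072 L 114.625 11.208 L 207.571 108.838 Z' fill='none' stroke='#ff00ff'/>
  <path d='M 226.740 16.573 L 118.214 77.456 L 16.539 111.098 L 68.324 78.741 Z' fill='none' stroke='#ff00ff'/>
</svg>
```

1 u = 1 mm; y_m = 118.920 − y.

[1] `<rect>` rectangle, #ff00ff→engrave S339 F4001: (112.203,58.740) → (247.396,58.740) → (247.396,39.434) → (112.203,39.434) → (112.203,58.740) (closed)

[2] `<path>` open polyline, #ff00ff→engrave S339 F4001: (121.846,6.227) → (93.212,34.536) → (16.828,88.657) → (217.961,65.289)

[3] `<path>` closed polygon, #ff00ff→engrave S339 F4001: (195.600,32.893) → (287.343,18.848) → (114.625,107.712) → (207.571,10.082) → (195.600,32.893) (closed)

[4] `<path>` closed polygon, #ff00ff→engrave S339 F4001: (226.740,102.347) → (118.214,41.464) → (16.539,7.822) → (68.324,40.179) → (226.740,102.347) (closed)

G21
G90
G0 X112.203 Y58.740
M3 S339
G1 X247.396 Y58.740 F4001
G1 X247.396 Y39.434
G1 X112.203 Y39.434
G1 X112.203 Y58.740
M5
G0 X121.846 Y6.227
M3 S339
G1 X93.212 Y34.536 F4001
G1 X16.828 Y88.657
G1 X217.961 Y65.289
M5
G0 X195.600 Y32.893
M3 S339
G1 X287.343 Y18.848 F4001
G1 X114.625 Y107.712
G1 X207.571 Y10.082
G1 X195.600 Y32.893
M5
G0 X226.740 Y102.347
M3 S339
G1 X118.214 Y41.464 F4001
G1 X16.539 Y7.822
G1 X68.324 Y40.179
G1 X226.740 Y102.347
M5
G0 X0.000 Y0.000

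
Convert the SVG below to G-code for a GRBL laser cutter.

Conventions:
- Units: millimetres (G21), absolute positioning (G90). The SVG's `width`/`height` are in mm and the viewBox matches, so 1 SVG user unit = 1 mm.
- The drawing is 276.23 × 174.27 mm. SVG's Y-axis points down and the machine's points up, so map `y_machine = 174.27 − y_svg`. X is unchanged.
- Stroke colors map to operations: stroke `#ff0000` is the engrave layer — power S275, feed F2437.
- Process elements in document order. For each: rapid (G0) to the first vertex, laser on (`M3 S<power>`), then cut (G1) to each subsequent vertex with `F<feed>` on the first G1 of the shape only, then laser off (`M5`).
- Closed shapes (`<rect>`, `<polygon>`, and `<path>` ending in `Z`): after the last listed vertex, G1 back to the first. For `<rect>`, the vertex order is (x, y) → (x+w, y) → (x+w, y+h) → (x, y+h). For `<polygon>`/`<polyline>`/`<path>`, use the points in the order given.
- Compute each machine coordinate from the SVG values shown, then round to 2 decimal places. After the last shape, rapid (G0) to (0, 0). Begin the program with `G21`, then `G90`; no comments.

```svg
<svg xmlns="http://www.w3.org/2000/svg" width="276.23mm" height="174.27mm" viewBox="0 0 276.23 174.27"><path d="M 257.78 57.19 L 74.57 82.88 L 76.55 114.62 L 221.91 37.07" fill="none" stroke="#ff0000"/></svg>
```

1 u = 1 mm; y_m = 174.27 − y.

[1] `<path>` open polyline, #ff0000→engrave S275 F2437: (257.78,117.08) → (74.57,91.39) → (76.55,59.65) → (221.91,137.20)

G21
G90
G0 X257.78 Y117.08
M3 S275
G1 X74.57 Y91.39 F2437
G1 X76.55 Y59.65
G1 X221.91 Y137.20
M5
G0 X0.00 Y0.00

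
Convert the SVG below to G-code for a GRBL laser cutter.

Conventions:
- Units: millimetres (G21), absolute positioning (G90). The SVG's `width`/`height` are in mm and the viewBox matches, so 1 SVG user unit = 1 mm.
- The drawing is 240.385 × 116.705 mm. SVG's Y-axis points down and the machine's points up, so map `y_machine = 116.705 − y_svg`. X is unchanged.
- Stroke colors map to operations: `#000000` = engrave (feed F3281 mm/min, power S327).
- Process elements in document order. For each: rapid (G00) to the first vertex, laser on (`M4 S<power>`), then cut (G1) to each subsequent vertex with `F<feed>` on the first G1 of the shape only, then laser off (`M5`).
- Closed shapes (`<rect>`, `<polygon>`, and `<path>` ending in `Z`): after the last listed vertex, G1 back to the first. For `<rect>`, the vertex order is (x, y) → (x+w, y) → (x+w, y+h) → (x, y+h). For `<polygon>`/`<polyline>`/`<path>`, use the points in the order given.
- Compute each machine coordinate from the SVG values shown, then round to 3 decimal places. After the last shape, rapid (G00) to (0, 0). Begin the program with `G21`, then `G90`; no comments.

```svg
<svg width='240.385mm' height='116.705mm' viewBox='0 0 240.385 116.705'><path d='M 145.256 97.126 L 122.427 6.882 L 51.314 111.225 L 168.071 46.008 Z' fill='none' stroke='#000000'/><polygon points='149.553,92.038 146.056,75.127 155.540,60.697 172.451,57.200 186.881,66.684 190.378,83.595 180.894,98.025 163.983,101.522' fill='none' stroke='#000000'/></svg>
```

G21
G90
G00 X145.256 Y19.579
M4 S327
G1 X122.427 Y109.823 F3281
G1 X51.314 Y5.480
G1 X168.071 Y70.697
G1 X145.256 Y19.579
M5
G00 X149.553 Y24.667
M4 S327
G1 X146.056 Y41.578 F3281
G1 X155.540 Y56.008
G1 X172.451 Y59.505
G1 X186.881 Y50.021
G1 X190.378 Y33.110
G1 X180.894 Y18.680
G1 X163.983 Y15.183
G1 X149.553 Y24.667
M5
G00 X0.000 Y0.000

viewBox `0 0 240.385 116.705` with mm width/height → 1 unit = 1 mm. Flip: y_m = 116.705 − y_svg.

**Shape 1** — `<path>` closed polygon, stroke `#000000` → engrave (S327, F3281). Machine vertices: (145.256,19.579) → (122.427,109.823) → (51.314,5.480) → (168.071,70.697) → (145.256,19.579). Closed: final G1 returns to the first vertex.

**Shape 2** — `<polygon>` regular polygon, stroke `#000000` → engrave (S327, F3281). Machine vertices: (149.553,24.667) → (146.056,41.578) → (155.540,56.008) → (172.451,59.505) → (186.881,50.021) → (190.378,33.110) → (180.894,18.680) → (163.983,15.183) → (149.553,24.667). Closed: final G1 returns to the first vertex.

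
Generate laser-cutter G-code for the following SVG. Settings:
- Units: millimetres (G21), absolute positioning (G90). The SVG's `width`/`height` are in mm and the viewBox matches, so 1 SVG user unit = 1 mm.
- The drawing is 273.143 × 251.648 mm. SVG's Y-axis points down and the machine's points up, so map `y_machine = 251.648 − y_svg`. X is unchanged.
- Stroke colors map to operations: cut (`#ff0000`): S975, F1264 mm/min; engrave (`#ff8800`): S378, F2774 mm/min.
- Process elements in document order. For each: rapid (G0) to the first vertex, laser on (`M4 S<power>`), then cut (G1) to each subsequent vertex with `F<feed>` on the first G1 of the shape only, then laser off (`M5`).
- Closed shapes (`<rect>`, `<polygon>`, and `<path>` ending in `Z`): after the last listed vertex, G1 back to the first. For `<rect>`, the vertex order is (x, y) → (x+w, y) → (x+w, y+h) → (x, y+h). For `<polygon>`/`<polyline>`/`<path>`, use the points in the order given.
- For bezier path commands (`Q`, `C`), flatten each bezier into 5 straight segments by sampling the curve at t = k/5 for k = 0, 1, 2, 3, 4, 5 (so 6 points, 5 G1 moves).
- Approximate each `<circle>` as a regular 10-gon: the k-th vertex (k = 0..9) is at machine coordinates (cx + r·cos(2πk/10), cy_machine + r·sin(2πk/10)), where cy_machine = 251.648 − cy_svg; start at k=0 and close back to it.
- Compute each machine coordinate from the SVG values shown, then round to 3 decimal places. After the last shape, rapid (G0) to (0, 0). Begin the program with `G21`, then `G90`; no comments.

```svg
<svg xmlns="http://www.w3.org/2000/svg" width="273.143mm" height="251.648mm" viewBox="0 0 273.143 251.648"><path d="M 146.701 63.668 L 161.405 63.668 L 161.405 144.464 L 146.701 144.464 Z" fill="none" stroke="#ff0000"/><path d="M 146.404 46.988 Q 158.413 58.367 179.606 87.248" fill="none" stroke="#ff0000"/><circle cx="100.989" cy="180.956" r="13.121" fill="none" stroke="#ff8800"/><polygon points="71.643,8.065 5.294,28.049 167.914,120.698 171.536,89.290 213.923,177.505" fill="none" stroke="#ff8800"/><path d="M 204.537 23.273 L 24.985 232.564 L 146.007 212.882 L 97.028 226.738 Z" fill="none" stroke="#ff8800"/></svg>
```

G21
G90
G0 X146.701 Y187.980
M4 S975
G1 X161.405 Y187.980 F1264
G1 X161.405 Y107.184
G1 X146.701 Y107.184
G1 X146.701 Y187.980
M5
G0 X146.404 Y204.660
M4 S975
G1 X151.575 Y199.408 F1264
G1 X157.481 Y192.756
G1 X164.121 Y184.704
G1 X171.496 Y175.252
G1 X179.606 Y164.400
M5
G0 X114.110 Y70.692
M4 S378
G1 X111.604 Y78.404 F2774
G1 X105.044 Y83.171
G1 X96.934 Y83.171
G1 X90.374 Y78.404
G1 X87.868 Y70.692
G1 X90.374 Y62.980
G1 X96.934 Y58.213
G1 X105.044 Y58.213
G1 X111.604 Y62.980
G1 X114.110 Y70.692
M5
G0 X71.643 Y243.583
M4 S378
G1 X5.294 Y223.599 F2774
G1 X167.914 Y130.950
G1 X171.536 Y162.358
G1 X213.923 Y74.143
G1 X71.643 Y243.583
M5
G0 X204.537 Y228.375
M4 S378
G1 X24.985 Y19.084 F2774
G1 X146.007 Y38.766
G1 X97.028 Y24.910
G1 X204.537 Y228.375
M5
G0 X0.000 Y0.000

viewBox `0 0 273.143 251.648` with mm width/height → 1 unit = 1 mm. Flip: y_m = 251.648 − y_svg.

**Shape 1** — `<path>` rectangle, stroke `#ff0000` → cut (S975, F1264). Machine vertices: (146.701,187.980) → (161.405,187.980) → (161.405,107.184) → (146.701,107.184) → (146.701,187.980). Closed: final G1 returns to the first vertex.

**Shape 2** — `<path>` quadratic bezier, stroke `#ff0000` → cut (S975, F1264). Control points (SVG): P0=(146.404,46.988), P1=(158.413,58.367), P2=(179.606,87.248); sampled at t=k/5. Machine vertices: (146.404,204.660) → (151.575,199.408) → (157.481,192.756) → (164.121,184.704) → (171.496,175.252) → (179.606,164.400). Open path.

**Shape 3** — `<circle>` circle, stroke `#ff8800` → engrave (S378, F2774). Machine vertices: (114.110,70.692) → (111.604,78.404) → (105.044,83.171) → (96.934,83.171) → (90.374,78.404) → (87.868,70.692) → (90.374,62.980) → (96.934,58.213) → (105.044,58.213) → (111.604,62.980) → (114.110,70.692). Closed: final G1 returns to the first vertex.

**Shape 4** — `<polygon>` closed polygon, stroke `#ff8800` → engrave (S378, F2774). Machine vertices: (71.643,243.583) → (5.294,223.599) → (167.914,130.950) → (171.536,162.358) → (213.923,74.143) → (71.643,243.583). Closed: final G1 returns to the first vertex.

**Shape 5** — `<path>` closed polygon, stroke `#ff8800` → engrave (S378, F2774). Machine vertices: (204.537,228.375) → (24.985,19.084) → (146.007,38.766) → (97.028,24.910) → (204.537,228.375). Closed: final G1 returns to the first vertex.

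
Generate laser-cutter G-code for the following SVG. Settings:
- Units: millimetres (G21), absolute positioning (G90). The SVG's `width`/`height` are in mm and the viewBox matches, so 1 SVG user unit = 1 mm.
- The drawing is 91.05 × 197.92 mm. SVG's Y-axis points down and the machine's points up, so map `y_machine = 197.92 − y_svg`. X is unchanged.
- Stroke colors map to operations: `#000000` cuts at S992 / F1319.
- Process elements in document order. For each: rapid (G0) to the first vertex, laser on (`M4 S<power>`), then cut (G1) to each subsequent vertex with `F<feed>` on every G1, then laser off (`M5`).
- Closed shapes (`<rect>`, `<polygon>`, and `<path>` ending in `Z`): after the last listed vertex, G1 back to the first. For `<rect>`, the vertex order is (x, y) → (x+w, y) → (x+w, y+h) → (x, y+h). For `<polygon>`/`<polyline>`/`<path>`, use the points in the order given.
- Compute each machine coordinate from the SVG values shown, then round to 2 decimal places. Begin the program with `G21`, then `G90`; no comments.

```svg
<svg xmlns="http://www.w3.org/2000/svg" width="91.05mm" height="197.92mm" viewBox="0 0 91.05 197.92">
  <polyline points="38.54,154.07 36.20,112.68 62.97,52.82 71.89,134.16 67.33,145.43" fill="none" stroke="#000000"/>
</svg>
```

G21
G90
G0 X38.54 Y43.85
M4 S992
G1 X36.20 Y85.24 F1319
G1 X62.97 Y145.10 F1319
G1 X71.89 Y63.76 F1319
G1 X67.33 Y52.49 F1319
M5

viewBox `0 0 91.05 197.92` with mm width/height → 1 unit = 1 mm. Flip: y_m = 197.92 − y_svg.

**Shape 1** — `<polyline>` open polyline, stroke `#000000` → cut (S992, F1319). Machine vertices: (38.54,43.85) → (36.20,85.24) → (62.97,145.10) → (71.89,63.76) → (67.33,52.49). Open path.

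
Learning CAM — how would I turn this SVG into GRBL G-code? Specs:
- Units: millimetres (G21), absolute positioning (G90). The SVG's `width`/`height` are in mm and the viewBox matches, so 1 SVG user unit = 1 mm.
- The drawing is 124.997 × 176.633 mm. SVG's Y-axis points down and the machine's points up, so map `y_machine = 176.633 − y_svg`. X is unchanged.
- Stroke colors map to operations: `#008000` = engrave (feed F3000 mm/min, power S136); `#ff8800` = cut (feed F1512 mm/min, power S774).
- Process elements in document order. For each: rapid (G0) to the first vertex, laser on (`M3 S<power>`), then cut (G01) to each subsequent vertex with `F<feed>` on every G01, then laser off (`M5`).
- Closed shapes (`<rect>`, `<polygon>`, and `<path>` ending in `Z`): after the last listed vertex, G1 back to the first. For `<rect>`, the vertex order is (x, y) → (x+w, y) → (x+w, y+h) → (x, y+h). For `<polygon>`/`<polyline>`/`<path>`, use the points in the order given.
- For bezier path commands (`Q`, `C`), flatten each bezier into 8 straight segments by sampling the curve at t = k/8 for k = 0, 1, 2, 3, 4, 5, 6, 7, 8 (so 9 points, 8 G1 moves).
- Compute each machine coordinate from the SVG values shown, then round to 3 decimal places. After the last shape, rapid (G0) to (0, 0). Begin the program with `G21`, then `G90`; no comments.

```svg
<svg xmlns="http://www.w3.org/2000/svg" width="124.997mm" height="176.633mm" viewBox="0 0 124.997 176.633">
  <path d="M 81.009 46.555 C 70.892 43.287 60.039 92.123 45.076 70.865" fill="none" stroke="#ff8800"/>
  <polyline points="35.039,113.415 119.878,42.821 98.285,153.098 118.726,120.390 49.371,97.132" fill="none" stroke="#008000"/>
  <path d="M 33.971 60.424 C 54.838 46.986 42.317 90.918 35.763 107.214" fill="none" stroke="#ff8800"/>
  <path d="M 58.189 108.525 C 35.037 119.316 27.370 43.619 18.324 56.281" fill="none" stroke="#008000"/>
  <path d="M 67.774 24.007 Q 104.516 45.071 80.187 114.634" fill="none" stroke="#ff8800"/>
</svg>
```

G21
G90
G0 X81.009 Y130.078
M3 S774
G01 X77.174 Y129.100 F1512
G01 X73.231 Y124.669 F1512
G01 X69.139 Y118.217 F1512
G01 X64.860 Y111.177 F1512
G01 X60.353 Y104.980 F1512
G01 X55.580 Y101.058 F1512
G01 X50.501 Y100.843 F1512
G01 X45.076 Y105.768 F1512
M5
G0 X35.039 Y63.218
M3 S136
G01 X119.878 Y133.812 F3000
G01 X98.285 Y23.535 F3000
G01 X118.726 Y56.243 F3000
G01 X49.371 Y79.501 F3000
M5
G0 X33.971 Y116.209
M3 S774
G01 X40.308 Y118.725 F1512
G01 X43.976 Y116.859 F1512
G01 X45.436 Y111.607 F1512
G01 X45.150 Y103.964 F1512
G01 X43.578 Y94.928 F1512
G01 X41.182 Y85.495 F1512
G01 X38.424 Y76.659 F1512
G01 X35.763 Y69.419 F1512
M5
G0 X58.189 Y68.108
M3 S136
G01 X50.200 Y67.774 F3000
G01 X43.465 Y73.499 F3000
G01 X37.786 Y83.235 F3000
G01 X32.967 Y94.932 F3000
G01 X28.808 Y106.541 F3000
G01 X25.113 Y116.013 F3000
G01 X21.685 Y121.300 F3000
G01 X18.324 Y120.352 F3000
M5
G0 X67.774 Y152.626
M3 S774
G01 X76.005 Y146.602 F1512
G01 X82.328 Y139.063 F1512
G01 X86.742 Y130.008 F1512
G01 X89.248 Y119.437 F1512
G01 X89.846 Y107.351 F1512
G01 X88.535 Y93.749 F1512
G01 X85.315 Y78.632 F1512
G01 X80.187 Y61.999 F1512
M5
G0 X0.000 Y0.000

viewBox `0 0 124.997 176.633` with mm width/height → 1 unit = 1 mm. Flip: y_m = 176.633 − y_svg.

**Shape 1** — `<path>` cubic bezier, stroke `#ff8800` → cut (S774, F1512). Control points (SVG): P0=(81.009,46.555), P1=(70.892,43.287), P2=(60.039,92.123), P3=(45.076,70.865); sampled at t=k/8. Machine vertices: (81.009,130.078) → (77.174,129.100) → (73.231,124.669) → (69.139,118.217) → (64.860,111.177) → (60.353,104.980) → (55.580,101.058) → (50.501,100.843) → (45.076,105.768). Open path.

**Shape 2** — `<polyline>` open polyline, stroke `#008000` → engrave (S136, F3000). Machine vertices: (35.039,63.218) → (119.878,133.812) → (98.285,23.535) → (118.726,56.243) → (49.371,79.501). Open path.

**Shape 3** — `<path>` cubic bezier, stroke `#ff8800` → cut (S774, F1512). Control points (SVG): P0=(33.971,60.424), P1=(54.838,46.986), P2=(42.317,90.918), P3=(35.763,107.214); sampled at t=k/8. Machine vertices: (33.971,116.209) → (40.308,118.725) → (43.976,116.859) → (45.436,111.607) → (45.150,103.964) → (43.578,94.928) → (41.182,85.495) → (38.424,76.659) → (35.763,69.419). Open path.

**Shape 4** — `<path>` cubic bezier, stroke `#008000` → engrave (S136, F3000). Control points (SVG): P0=(58.189,108.525), P1=(35.037,119.316), P2=(27.370,43.619), P3=(18.324,56.281); sampled at t=k/8. Machine vertices: (58.189,68.108) → (50.200,67.774) → (43.465,73.499) → (37.786,83.235) → (32.967,94.932) → (28.808,106.541) → (25.113,116.013) → (21.685,121.300) → (18.324,120.352). Open path.

**Shape 5** — `<path>` quadratic bezier, stroke `#ff8800` → cut (S774, F1512). Control points (SVG): P0=(67.774,24.007), P1=(104.516,45.071), P2=(80.187,114.634); sampled at t=k/8. Machine vertices: (67.774,152.626) → (76.005,146.602) → (82.328,139.063) → (86.742,130.008) → (89.248,119.437) → (89.846,107.351) → (88.535,93.749) → (85.315,78.632) → (80.187,61.999). Open path.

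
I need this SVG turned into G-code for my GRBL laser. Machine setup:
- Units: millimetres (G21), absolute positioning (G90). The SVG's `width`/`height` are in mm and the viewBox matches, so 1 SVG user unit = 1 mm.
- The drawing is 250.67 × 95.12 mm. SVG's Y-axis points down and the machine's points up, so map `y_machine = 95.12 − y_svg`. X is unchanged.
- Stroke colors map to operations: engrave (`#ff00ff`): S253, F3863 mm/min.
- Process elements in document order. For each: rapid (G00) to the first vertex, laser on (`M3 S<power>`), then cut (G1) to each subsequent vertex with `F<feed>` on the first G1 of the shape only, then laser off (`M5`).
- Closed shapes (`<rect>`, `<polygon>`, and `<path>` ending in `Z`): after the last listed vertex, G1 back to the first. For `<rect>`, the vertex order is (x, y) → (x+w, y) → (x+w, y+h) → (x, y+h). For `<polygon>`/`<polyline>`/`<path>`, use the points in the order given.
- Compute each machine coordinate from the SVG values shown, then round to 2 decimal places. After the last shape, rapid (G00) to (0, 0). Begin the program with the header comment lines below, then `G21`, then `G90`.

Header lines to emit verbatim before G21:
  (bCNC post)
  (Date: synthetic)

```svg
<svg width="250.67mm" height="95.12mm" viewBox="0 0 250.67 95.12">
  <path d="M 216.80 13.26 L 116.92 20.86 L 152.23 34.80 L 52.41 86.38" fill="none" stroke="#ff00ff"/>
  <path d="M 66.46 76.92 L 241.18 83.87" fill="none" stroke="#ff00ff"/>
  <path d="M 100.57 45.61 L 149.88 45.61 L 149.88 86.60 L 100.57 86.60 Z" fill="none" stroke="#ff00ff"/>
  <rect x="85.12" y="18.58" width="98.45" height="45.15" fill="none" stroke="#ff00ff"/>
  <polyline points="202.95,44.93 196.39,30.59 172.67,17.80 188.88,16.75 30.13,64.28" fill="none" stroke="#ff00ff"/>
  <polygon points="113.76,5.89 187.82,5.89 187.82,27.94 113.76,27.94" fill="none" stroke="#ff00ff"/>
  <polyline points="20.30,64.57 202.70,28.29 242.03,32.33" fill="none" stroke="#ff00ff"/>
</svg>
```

(bCNC post)
(Date: synthetic)
G21
G90
G00 X216.80 Y81.86
M3 S253
G1 X116.92 Y74.26 F3863
G1 X152.23 Y60.32
G1 X52.41 Y8.74
M5
G00 X66.46 Y18.20
M3 S253
G1 X241.18 Y11.25 F3863
M5
G00 X100.57 Y49.51
M3 S253
G1 X149.88 Y49.51 F3863
G1 X149.88 Y8.52
G1 X100.57 Y8.52
G1 X100.57 Y49.51
M5
G00 X85.12 Y76.54
M3 S253
G1 X183.57 Y76.54 F3863
G1 X183.57 Y31.39
G1 X85.12 Y31.39
G1 X85.12 Y76.54
M5
G00 X202.95 Y50.19
M3 S253
G1 X196.39 Y64.53 F3863
G1 X172.67 Y77.32
G1 X188.88 Y78.37
G1 X30.13 Y30.84
M5
G00 X113.76 Y89.23
M3 S253
G1 X187.82 Y89.23 F3863
G1 X187.82 Y67.18
G1 X113.76 Y67.18
G1 X113.76 Y89.23
M5
G00 X20.30 Y30.55
M3 S253
G1 X202.70 Y66.83 F3863
G1 X242.03 Y62.79
M5
G00 X0.00 Y0.00

viewBox `0 0 250.67 95.12` with mm width/height → 1 unit = 1 mm. Flip: y_m = 95.12 − y_svg.

**Shape 1** — `<path>` open polyline, stroke `#ff00ff` → engrave (S253, F3863). Machine vertices: (216.80,81.86) → (116.92,74.26) → (152.23,60.32) → (52.41,8.74). Open path.

**Shape 2** — `<path>` line segment, stroke `#ff00ff` → engrave (S253, F3863). Machine vertices: (66.46,18.20) → (241.18,11.25). Open path.

**Shape 3** — `<path>` rectangle, stroke `#ff00ff` → engrave (S253, F3863). Machine vertices: (100.57,49.51) → (149.88,49.51) → (149.88,8.52) → (100.57,8.52) → (100.57,49.51). Closed: final G1 returns to the first vertex.

**Shape 4** — `<rect>` rectangle, stroke `#ff00ff` → engrave (S253, F3863). Machine vertices: (85.12,76.54) → (183.57,76.54) → (183.57,31.39) → (85.12,31.39) → (85.12,76.54). Closed: final G1 returns to the first vertex.

**Shape 5** — `<polyline>` open polyline, stroke `#ff00ff` → engrave (S253, F3863). Machine vertices: (202.95,50.19) → (196.39,64.53) → (172.67,77.32) → (188.88,78.37) → (30.13,30.84). Open path.

**Shape 6** — `<polygon>` rectangle, stroke `#ff00ff` → engrave (S253, F3863). Machine vertices: (113.76,89.23) → (187.82,89.23) → (187.82,67.18) → (113.76,67.18) → (113.76,89.23). Closed: final G1 returns to the first vertex.

**Shape 7** — `<polyline>` open polyline, stroke `#ff00ff` → engrave (S253, F3863). Machine vertices: (20.30,30.55) → (202.70,66.83) → (242.03,62.79). Open path.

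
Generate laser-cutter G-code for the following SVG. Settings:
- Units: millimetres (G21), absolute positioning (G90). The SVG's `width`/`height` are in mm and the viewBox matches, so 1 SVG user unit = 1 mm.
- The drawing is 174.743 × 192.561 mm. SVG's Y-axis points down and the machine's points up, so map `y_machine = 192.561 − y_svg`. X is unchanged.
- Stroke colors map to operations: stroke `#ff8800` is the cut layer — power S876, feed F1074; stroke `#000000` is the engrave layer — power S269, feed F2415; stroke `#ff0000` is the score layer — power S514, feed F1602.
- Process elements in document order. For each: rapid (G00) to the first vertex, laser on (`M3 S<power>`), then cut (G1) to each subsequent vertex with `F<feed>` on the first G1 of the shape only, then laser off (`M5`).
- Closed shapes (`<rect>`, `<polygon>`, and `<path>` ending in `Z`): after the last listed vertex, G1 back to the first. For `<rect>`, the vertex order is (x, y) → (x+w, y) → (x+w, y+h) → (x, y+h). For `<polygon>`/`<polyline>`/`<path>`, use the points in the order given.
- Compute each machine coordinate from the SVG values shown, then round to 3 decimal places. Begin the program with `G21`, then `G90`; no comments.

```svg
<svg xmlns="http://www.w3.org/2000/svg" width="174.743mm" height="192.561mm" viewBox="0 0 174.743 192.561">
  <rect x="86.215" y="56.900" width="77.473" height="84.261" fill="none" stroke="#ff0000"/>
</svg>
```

G21
G90
G00 X86.215 Y135.661
M3 S514
G1 X163.688 Y135.661 F1602
G1 X163.688 Y51.400
G1 X86.215 Y51.400
G1 X86.215 Y135.661
M5

viewBox `0 0 174.743 192.561` with mm width/height → 1 unit = 1 mm. Flip: y_m = 192.561 − y_svg.

**Shape 1** — `<rect>` rectangle, stroke `#ff0000` → score (S514, F1602). Machine vertices: (86.215,135.661) → (163.688,135.661) → (163.688,51.400) → (86.215,51.400) → (86.215,135.661). Closed: final G1 returns to the first vertex.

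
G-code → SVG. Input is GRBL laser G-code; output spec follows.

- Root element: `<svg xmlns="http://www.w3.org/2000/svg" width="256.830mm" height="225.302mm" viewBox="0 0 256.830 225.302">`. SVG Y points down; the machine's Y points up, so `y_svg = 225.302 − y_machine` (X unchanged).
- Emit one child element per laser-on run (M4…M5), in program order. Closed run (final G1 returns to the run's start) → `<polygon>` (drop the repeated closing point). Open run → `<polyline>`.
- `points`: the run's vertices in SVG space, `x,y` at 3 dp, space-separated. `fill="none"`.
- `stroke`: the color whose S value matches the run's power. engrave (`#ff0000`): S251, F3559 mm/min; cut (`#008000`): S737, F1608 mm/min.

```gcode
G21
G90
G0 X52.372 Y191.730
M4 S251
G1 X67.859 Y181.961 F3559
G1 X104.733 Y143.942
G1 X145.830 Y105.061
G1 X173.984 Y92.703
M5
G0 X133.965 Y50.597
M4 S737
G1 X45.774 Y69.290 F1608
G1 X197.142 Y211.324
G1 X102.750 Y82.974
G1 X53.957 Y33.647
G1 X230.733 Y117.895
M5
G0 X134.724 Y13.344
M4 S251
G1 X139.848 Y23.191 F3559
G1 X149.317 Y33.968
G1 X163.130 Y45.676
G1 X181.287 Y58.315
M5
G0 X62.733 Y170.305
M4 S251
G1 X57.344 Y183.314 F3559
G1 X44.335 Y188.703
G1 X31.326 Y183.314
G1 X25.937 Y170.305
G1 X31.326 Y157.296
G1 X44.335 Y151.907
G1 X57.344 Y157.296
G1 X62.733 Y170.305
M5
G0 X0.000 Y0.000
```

Each laser-on run becomes one SVG element. Flip Y back into SVG space with y_svg = 225.302 − y_machine.

Run 1: the run's S251 means `#ff0000` (engrave). The run is open, so emit a `<polyline>` with points (Y-flipped): 52.372,33.572 67.859,43.341 104.733,81.360 145.830,120.241 173.984,132.599.

Run 2: power S737 maps to stroke `#008000` (cut). The run is open, so emit a `<polyline>` with points (Y-flipped): 133.965,174.705 45.774,156.012 197.142,13.978 102.750,142.328 53.957,191.655 230.733,107.407.

Run 3: the run's S251 means `#ff0000` (engrave). The run is open, so emit a `<polyline>` with points (Y-flipped): 134.724,211.958 139.848,202.111 149.317,191.334 163.130,179.626 181.287,166.987.

Run 4: S251 ⇒ engrave layer `#ff0000`. The run returns to its start, so emit a `<polygon>` with points (Y-flipped): 62.733,54.997 57.344,41.988 44.335,36.599 31.326,41.988 25.937,54.997 31.326,68.006 44.335,73.395 57.344,68.006.

<svg xmlns="http://www.w3.org/2000/svg" width="256.830mm" height="225.302mm" viewBox="0 0 256.830 225.302">
  <polyline points="52.372,33.572 67.859,43.341 104.733,81.360 145.830,120.241 173.984,132.599" fill="none" stroke="#ff0000"/>
  <polyline points="133.965,174.705 45.774,156.012 197.142,13.978 102.750,142.328 53.957,191.655 230.733,107.407" fill="none" stroke="#008000"/>
  <polyline points="134.724,211.958 139.848,202.111 149.317,191.334 163.130,179.626 181.287,166.987" fill="none" stroke="#ff0000"/>
  <polygon points="62.733,54.997 57.344,41.988 44.335,36.599 31.326,41.988 25.937,54.997 31.326,68.006 44.335,73.395 57.344,68.006" fill="none" stroke="#ff0000"/>
</svg>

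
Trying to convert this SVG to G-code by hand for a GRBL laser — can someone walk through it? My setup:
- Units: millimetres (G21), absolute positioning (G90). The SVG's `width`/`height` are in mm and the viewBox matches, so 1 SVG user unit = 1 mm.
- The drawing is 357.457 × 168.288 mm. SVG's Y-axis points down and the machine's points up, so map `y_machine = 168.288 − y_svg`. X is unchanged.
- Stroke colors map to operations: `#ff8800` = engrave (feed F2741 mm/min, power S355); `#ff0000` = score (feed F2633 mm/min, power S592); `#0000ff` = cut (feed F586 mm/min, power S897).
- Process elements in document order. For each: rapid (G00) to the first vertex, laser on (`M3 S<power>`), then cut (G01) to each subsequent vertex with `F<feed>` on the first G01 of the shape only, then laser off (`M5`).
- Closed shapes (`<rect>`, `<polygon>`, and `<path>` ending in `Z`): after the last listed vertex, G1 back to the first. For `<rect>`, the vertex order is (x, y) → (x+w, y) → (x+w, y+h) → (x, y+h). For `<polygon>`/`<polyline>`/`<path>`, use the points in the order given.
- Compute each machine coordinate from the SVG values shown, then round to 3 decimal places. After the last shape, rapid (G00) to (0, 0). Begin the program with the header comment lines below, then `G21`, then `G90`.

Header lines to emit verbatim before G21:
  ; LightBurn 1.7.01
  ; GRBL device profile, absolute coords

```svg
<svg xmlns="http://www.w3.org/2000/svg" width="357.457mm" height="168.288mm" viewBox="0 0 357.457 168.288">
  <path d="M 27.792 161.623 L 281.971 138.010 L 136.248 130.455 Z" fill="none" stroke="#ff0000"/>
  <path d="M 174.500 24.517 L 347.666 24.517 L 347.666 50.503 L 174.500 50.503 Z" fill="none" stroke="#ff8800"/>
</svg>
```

; LightBurn 1.7.01
; GRBL device profile, absolute coords
G21
G90
G00 X27.792 Y6.665
M3 S592
G01 X281.971 Y30.278 F2633
G01 X136.248 Y37.833
G01 X27.792 Y6.665
M5
G00 X174.500 Y143.771
M3 S355
G01 X347.666 Y143.771 F2741
G01 X347.666 Y117.785
G01 X174.500 Y117.785
G01 X174.500 Y143.771
M5
G00 X0.000 Y0.000

Since the viewBox matches the mm dimensions, user units are millimetres directly. The only transform is the Y-flip y_m = 168.288 − y_svg.

Shape 1 is a closed polygon drawn with `<path>`. Its stroke #ff0000 means score at S592, F2633. After flipping Y the toolpath is (27.792,6.665) → (281.971,30.278) → (136.248,37.833) → (27.792,6.665), returning to the start.

Shape 2 is a rectangle drawn with `<path>`. Its stroke #ff8800 means engrave at S355, F2741. After flipping Y the toolpath is (174.500,143.771) → (347.666,143.771) → (347.666,117.785) → (174.500,117.785) → (174.500,143.771), returning to the start.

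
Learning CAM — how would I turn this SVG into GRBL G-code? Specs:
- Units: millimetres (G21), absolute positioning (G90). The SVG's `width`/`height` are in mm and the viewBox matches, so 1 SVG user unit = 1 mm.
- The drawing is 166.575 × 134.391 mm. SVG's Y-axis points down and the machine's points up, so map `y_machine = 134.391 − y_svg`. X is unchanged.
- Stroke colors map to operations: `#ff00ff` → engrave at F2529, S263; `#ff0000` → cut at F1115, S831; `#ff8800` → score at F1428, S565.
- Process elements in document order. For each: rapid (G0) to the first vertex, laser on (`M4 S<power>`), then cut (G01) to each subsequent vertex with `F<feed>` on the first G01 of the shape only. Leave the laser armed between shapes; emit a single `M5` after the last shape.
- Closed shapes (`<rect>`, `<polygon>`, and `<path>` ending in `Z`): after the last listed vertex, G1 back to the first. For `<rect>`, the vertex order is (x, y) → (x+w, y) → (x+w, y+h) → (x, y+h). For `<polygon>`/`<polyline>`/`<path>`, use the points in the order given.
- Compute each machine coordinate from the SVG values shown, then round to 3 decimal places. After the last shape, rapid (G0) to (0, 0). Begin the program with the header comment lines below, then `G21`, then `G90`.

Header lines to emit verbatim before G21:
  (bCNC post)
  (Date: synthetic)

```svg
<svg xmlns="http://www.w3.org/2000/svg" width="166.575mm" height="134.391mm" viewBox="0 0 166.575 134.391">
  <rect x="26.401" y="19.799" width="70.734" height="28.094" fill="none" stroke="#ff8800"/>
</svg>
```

Since the viewBox matches the mm dimensions, user units are millimetres directly. The only transform is the Y-flip y_m = 134.391 − y_svg.

Shape 1 is a rectangle drawn with `<rect>`. Its stroke #ff8800 means score at S565, F1428. After flipping Y the toolpath is (26.401,114.592) → (97.135,114.592) → (97.135,86.498) → (26.401,86.498) → (26.401,114.592), returning to the start.

(bCNC post)
(Date: synthetic)
G21
G90
G0 X26.401 Y114.592
M4 S565
G01 X97.135 Y114.592 F1428
G01 X97.135 Y86.498
G01 X26.401 Y86.498
G01 X26.401 Y114.592
M5
G0 X0.000 Y0.000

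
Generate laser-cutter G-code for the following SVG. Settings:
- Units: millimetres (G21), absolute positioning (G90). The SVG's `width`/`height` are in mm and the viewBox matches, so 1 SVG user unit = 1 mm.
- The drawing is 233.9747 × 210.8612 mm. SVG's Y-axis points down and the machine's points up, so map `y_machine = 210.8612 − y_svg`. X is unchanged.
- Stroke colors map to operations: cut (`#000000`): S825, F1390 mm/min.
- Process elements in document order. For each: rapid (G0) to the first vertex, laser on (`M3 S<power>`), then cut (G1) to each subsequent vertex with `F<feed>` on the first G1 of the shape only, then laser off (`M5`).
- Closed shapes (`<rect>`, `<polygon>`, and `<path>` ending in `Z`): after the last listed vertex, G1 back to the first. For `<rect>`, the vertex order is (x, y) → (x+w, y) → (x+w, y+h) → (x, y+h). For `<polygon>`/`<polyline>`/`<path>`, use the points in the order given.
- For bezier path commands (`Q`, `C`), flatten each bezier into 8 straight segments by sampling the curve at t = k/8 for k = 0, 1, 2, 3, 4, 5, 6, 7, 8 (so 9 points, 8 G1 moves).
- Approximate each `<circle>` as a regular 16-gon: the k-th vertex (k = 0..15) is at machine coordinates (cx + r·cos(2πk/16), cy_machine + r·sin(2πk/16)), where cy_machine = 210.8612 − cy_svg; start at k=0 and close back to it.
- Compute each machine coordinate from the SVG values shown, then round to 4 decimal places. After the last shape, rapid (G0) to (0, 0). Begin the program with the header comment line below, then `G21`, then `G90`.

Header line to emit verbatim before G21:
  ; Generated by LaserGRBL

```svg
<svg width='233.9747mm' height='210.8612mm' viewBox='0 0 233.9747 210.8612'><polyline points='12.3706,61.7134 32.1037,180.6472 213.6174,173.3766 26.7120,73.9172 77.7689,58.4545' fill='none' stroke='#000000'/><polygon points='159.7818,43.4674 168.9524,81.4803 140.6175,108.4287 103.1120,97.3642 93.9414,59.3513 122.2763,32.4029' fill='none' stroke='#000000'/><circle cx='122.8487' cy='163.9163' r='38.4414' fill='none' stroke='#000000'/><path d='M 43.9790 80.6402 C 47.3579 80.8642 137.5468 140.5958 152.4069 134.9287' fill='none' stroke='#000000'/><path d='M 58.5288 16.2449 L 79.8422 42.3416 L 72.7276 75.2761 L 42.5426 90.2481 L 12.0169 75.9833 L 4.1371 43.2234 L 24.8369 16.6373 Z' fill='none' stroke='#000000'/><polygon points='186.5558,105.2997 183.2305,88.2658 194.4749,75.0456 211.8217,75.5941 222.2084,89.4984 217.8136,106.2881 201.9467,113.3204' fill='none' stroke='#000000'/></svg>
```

; Generated by LaserGRBL
G21
G90
G0 X12.3706 Y149.1478
M3 S825
G1 X32.1037 Y30.2140 F1390
G1 X213.6174 Y37.4846
G1 X26.7120 Y136.9440
G1 X77.7689 Y152.4067
M5
G0 X159.7818 Y167.3938
M3 S825
G1 X168.9524 Y129.3809 F1390
G1 X140.6175 Y102.4325
G1 X103.1120 Y113.4970
G1 X93.9414 Y151.5099
G1 X122.2763 Y178.4583
G1 X159.7818 Y167.3938
M5
G0 X161.2901 Y46.9449
M3 S825
G1 X158.3639 Y61.6558 F1390
G1 X150.0309 Y74.1271
G1 X137.5596 Y82.4601
G1 X122.8487 Y85.3863
G1 X108.1378 Y82.4601
G1 X95.6665 Y74.1271
G1 X87.3335 Y61.6558
G1 X84.4073 Y46.9449
G1 X87.3335 Y32.2340
G1 X95.6665 Y19.7627
G1 X108.1378 Y11.4297
G1 X122.8487 Y8.5035
G1 X137.5596 Y11.4297
G1 X150.0309 Y19.7627
G1 X158.3639 Y32.2340
G1 X161.2901 Y46.9449
M5
G0 X43.9790 Y130.2210
M3 S825
G1 X48.9986 Y127.5915 F1390
G1 X60.2566 Y120.8470
G1 X75.8529 Y111.4511
G1 X93.8875 Y100.8676
G1 X112.4602 Y90.5602
G1 X129.6711 Y81.9928
G1 X143.6200 Y76.6289
G1 X152.4069 Y75.9325
M5
G0 X58.5288 Y194.6163
M3 S825
G1 X79.8422 Y168.5196 F1390
G1 X72.7276 Y135.5851
G1 X42.5426 Y120.6131
G1 X12.0169 Y134.8779
G1 X4.1371 Y167.6378
G1 X24.8369 Y194.2239
G1 X58.5288 Y194.6163
M5
G0 X186.5558 Y105.5615
M3 S825
G1 X183.2305 Y122.5954 F1390
G1 X194.4749 Y135.8156
G1 X211.8217 Y135.2671
G1 X222.2084 Y121.3628
G1 X217.8136 Y104.5731
G1 X201.9467 Y97.5408
G1 X186.5558 Y105.5615
M5
G0 X0.0000 Y0.0000

1 u = 1 mm; y_m = 210.8612 − y.

[1] `<polyline>` open polyline, #000000→cut S825 F1390: (12.3706,149.1478) → (32.1037,30.2140) → (213.6174,37.4846) → (26.7120,136.9440) → (77.7689,152.4067)

[2] `<polygon>` regular polygon, #000000→cut S825 F1390: (159.7818,167.3938) → (168.9524,129.3809) → (140.6175,102.4325) → (103.1120,113.4970) → (93.9414,151.5099) → (122.2763,178.4583) → (159.7818,167.3938) (closed)

[3] `<circle>` circle, #000000→cut S825 F1390: (161.2901,46.9449) → (158.3639,61.6558) → (150.0309,74.1271) → (137.5596,82.4601) → (122.8487,85.3863) → (108.1378,82.4601) → (95.6665,74.1271) → (87.3335,61.6558) → (84.4073,46.9449) → (87.3335,32.2340) → (95.6665,19.7627) → (108.1378,11.4297) → (122.8487,8.5035) → (137.5596,11.4297) → (150.0309,19.7627) → (158.3639,32.2340) → (161.2901,46.9449) (closed)

[4] `<path>` cubic bezier, #000000→cut S825 F1390: (43.9790,130.2210) → (48.9986,127.5915) → (60.2566,120.8470) → (75.8529,111.4511) → (93.8875,100.8676) → (112.4602,90.5602) → (129.6711,81.9928) → (143.6200,76.6289) → (152.4069,75.9325)

[5] `<path>` regular polygon, #000000→cut S825 F1390: (58.5288,194.6163) → (79.8422,168.5196) → (72.7276,135.5851) → (42.5426,120.6131) → (12.0169,134.8779) → (4.1371,167.6378) → (24.8369,194.2239) → (58.5288,194.6163) (closed)

[6] `<polygon>` regular polygon, #000000→cut S825 F1390: (186.5558,105.5615) → (183.2305,122.5954) → (194.4749,135.8156) → (211.8217,135.2671) → (222.2084,121.3628) → (217.8136,104.5731) → (201.9467,97.5408) → (186.5558,105.5615) (closed)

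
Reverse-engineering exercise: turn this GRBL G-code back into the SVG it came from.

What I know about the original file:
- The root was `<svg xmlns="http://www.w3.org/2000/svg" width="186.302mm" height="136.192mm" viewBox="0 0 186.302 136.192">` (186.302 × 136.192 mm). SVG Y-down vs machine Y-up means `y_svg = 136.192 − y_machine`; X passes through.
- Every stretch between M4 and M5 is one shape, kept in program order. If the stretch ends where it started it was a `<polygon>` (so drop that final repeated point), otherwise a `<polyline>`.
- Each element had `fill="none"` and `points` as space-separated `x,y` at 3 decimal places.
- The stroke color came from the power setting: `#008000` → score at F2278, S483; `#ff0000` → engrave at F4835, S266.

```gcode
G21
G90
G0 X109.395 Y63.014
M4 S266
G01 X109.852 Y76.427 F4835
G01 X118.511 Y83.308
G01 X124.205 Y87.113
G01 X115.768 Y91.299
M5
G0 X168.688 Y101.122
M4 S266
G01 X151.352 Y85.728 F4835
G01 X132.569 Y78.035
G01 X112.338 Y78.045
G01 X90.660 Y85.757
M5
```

<svg xmlns="http://www.w3.org/2000/svg" width="186.302mm" height="136.192mm" viewBox="0 0 186.302 136.192">
  <polyline points="109.395,73.178 109.852,59.765 118.511,52.884 124.205,49.079 115.768,44.893" fill="none" stroke="#ff0000"/>
  <polyline points="168.688,35.070 151.352,50.464 132.569,58.157 112.338,58.147 90.660,50.435" fill="none" stroke="#ff0000"/>
</svg>

y_svg = 136.192 − y_m. Every run uses S266, so all elements get stroke `#ff0000` (engrave).

[1] open run; points: 109.395,73.178 109.852,59.765 118.511,52.884 124.205,49.079 115.768,44.893

[2] open run; points: 168.688,35.070 151.352,50.464 132.569,58.157 112.338,58.147 90.660,50.435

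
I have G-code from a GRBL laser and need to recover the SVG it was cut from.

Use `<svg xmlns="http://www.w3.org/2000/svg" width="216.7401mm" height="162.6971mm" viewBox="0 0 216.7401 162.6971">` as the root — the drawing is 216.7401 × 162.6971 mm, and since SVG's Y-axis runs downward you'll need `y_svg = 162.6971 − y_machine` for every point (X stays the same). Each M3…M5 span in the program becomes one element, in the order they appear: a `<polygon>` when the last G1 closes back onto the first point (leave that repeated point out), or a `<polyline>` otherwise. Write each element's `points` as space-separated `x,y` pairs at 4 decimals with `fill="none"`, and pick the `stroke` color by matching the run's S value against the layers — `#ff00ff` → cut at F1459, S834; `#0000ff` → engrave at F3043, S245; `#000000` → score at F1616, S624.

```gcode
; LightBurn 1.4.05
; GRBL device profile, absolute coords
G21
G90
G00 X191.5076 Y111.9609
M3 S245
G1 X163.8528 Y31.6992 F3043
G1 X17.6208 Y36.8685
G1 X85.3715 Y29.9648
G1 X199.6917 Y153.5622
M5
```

<svg xmlns="http://www.w3.org/2000/svg" width="216.7401mm" height="162.6971mm" viewBox="0 0 216.7401 162.6971">
  <polyline points="191.5076,50.7362 163.8528,130.9979 17.6208,125.8286 85.3715,132.7323 199.6917,9.1349" fill="none" stroke="#0000ff"/>
</svg>

y_svg = 162.6971 − y_m. Every run uses S245, so all elements get stroke `#0000ff` (engrave).

[1] open run; points: 191.5076,50.7362 163.8528,130.9979 17.6208,125.8286 85.3715,132.7323 199.6917,9.1349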